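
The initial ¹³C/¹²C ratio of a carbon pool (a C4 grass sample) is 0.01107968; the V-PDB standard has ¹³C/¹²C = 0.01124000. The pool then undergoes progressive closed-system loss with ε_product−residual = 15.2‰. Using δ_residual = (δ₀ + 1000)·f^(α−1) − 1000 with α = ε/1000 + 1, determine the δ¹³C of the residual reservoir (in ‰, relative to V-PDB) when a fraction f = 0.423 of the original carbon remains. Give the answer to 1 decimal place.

δ₀ = (0.01107968/0.01124000 − 1)×1000 = (0.985737 − 1)×1000 = -14.263‰
α − 1 = ε/1000 = 0.0152
f^(α−1) = 0.423^(0.0152) = 0.987007
δ_res = (-14.263 + 1000) × 0.987007 − 1000 = 972.929 − 1000 = -27.07‰

-27.1‰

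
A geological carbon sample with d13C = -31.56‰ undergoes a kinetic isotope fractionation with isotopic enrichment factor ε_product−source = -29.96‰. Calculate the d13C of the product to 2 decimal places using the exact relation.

-60.57‰

To first order, δ_product ≈ δ_source + ε = -61.52‰.
Exactly, δ_product = (δ_source + 1000)·(ε/1000 + 1) − 1000.
δ_product = (-31.56 + 1000) × (-29.96/1000 + 1) − 1000
δ_product = -60.574‰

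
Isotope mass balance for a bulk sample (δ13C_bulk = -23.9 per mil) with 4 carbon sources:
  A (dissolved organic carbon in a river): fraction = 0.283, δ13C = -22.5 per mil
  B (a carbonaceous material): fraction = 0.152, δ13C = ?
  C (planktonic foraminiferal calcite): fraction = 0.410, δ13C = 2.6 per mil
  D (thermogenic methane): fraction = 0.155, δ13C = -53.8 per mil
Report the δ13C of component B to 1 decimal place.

-67.5 per mil

Isotope mass balance: δ_bulk = Σ fᵢ·δᵢ.
-23.9 = 0.283×(-22.5) + 0.152×δ_B + 0.410×(2.6) + 0.155×(-53.8)
0.152·δ_B = -23.9 − (-13.640) = -10.260
δ_B = -10.260 / 0.152 = -67.50 per mil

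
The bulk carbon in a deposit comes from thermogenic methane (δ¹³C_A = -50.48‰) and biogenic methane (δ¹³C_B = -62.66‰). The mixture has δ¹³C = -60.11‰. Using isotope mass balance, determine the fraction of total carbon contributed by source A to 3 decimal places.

δ_mix = f_A·δ_A + (1 − f_A)·δ_B  ⇒  f_A = (δ_mix − δ_B)/(δ_A − δ_B)
f_A = (-60.11 − (-62.66)) / (-50.48 − (-62.66))
f_A = 2.55 / 12.18 = 0.2094

0.209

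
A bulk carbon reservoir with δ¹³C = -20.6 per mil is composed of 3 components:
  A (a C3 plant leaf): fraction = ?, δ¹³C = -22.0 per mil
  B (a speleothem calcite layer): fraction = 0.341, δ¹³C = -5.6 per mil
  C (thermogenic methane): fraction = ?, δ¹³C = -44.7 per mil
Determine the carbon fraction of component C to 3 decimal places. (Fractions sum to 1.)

0.185

Let f_C and f_A be the unknown fractions; fractions sum to 1 so f_C + f_A = 0.659.
Mass balance: Σ fᵢ·δᵢ = δ_bulk ⇒ f_C·(-44.7) + f_A·(-22.0) = -20.6 − (-1.910) = -18.690
Substitute f_A = 0.659 − f_C:
f_C·(-44.7 − -22.0) = -18.690 − 0.659×(-22.0) = -4.192
f_C = -4.192 / -22.7 = 0.1847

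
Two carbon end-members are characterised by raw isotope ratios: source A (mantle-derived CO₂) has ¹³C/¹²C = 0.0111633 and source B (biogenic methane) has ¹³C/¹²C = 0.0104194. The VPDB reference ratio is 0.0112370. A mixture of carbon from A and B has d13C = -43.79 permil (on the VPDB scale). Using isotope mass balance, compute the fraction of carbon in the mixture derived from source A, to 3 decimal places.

0.438

δ_A = (0.0111633/0.0112370 − 1)×1000 = (0.993441 − 1)×1000 = -6.559 permil
δ_B = (0.0104194/0.0112370 − 1)×1000 = (0.927240 − 1)×1000 = -72.760 permil
f_A = (δ_mix − δ_B)/(δ_A − δ_B) = (-43.79 − (-72.760))/(-6.559 − (-72.760))
f_A = 28.970 / 66.201 = 0.4376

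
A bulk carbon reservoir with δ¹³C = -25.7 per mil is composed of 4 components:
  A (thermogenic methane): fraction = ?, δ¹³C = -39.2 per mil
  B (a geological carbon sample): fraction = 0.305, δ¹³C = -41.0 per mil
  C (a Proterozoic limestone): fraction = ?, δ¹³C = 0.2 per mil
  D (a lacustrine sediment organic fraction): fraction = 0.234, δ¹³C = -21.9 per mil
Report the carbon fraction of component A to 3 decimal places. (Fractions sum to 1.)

0.207

Let f_A and f_C be the unknown fractions; fractions sum to 1 so f_A + f_C = 0.461.
Mass balance: Σ fᵢ·δᵢ = δ_bulk ⇒ f_A·(-39.2) + f_C·(0.2) = -25.7 − (-17.630) = -8.070
Substitute f_C = 0.461 − f_A:
f_A·(-39.2 − 0.2) = -8.070 − 0.461×(0.2) = -8.163
f_A = -8.163 / -39.4 = 0.2072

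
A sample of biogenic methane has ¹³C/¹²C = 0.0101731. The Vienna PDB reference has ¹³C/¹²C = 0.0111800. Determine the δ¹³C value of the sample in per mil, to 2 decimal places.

-90.06 per mil

δ¹³C = (R_sample / R_standard − 1) × 1000
R_sample / R_standard = 0.0101731 / 0.0111800 = 0.909937
δ¹³C = (0.909937 − 1) × 1000 = -90.063 per mil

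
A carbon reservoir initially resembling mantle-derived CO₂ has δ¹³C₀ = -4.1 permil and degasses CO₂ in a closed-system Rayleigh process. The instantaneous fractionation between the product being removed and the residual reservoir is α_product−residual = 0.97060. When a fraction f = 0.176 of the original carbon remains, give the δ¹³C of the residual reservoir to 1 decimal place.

48.1 permil

Rayleigh residual: δ_res = (δ₀ + 1000)·f^(α−1) − 1000
α − 1 = -0.02940
f^(α−1) = 0.176^(-0.02940) = 1.052403
δ_res = (-4.1 + 1000) × 1.052403 − 1000 = 1048.088 − 1000 = 48.09 permil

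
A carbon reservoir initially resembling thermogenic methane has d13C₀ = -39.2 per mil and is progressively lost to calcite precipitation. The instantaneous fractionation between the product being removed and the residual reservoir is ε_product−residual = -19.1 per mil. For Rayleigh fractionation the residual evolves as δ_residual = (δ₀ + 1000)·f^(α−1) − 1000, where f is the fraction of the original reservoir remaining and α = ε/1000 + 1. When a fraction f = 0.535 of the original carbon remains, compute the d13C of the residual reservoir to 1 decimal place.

Rayleigh residual: δ_res = (δ₀ + 1000)·f^(α−1) − 1000
α = ε/1000 + 1 = 0.98090, so α − 1 = -0.01910
f^(α−1) = 0.535^(-0.01910) = 1.012018
δ_res = (-39.2 + 1000) × 1.012018 − 1000 = 972.347 − 1000 = -27.65 per mil

-27.7 per mil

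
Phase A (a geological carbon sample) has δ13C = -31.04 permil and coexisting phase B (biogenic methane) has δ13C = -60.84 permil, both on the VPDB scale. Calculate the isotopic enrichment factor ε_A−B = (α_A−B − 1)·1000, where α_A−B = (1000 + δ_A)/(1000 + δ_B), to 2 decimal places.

α_A−B = (1000 + -31.04) / (1000 + -60.84) = 968.96 / 939.16 = 1.031730
ε_A−B = (1.031730 − 1) × 1000 = 31.730 permil
(The approximation ε ≈ δ_A − δ_B would give 29.80 permil.)

31.73 permil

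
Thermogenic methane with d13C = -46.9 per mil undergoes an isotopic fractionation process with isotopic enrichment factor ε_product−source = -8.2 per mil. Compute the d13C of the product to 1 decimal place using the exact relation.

-54.7 per mil

Exactly, δ_product = (δ_source + 1000)·(ε/1000 + 1) − 1000.
δ_product = (-46.9 + 1000) × (-8.2/1000 + 1) − 1000
δ_product = -54.72 per mil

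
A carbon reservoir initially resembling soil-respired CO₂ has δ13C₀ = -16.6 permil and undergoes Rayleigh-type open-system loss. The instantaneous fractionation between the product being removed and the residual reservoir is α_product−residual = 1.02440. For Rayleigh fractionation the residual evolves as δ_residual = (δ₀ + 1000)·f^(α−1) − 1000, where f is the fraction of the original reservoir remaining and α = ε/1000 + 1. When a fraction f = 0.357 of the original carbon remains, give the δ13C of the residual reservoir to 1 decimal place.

Rayleigh residual: δ_res = (δ₀ + 1000)·f^(α−1) − 1000
α − 1 = 0.02440
f^(α−1) = 0.357^(0.02440) = 0.975181
δ_res = (-16.6 + 1000) × 0.975181 − 1000 = 958.993 − 1000 = -41.01 permil

-41.0 permil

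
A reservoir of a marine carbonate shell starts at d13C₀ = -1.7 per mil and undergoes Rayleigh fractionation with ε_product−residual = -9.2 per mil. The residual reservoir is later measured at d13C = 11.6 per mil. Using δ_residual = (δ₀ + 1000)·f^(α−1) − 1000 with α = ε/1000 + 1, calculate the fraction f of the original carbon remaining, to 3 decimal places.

α − 1 = ε/1000 = -0.0092
(δ_res + 1000)/(δ₀ + 1000) = (11.6 + 1000)/(-1.7 + 1000) = 1011.6/998.3 = 1.013323
f = 1.013323^(1/-0.0092) = exp(ln(1.013323)/-0.0092) = exp(0.01323/-0.0092)
f = exp(-1.4386) = 0.2373

0.237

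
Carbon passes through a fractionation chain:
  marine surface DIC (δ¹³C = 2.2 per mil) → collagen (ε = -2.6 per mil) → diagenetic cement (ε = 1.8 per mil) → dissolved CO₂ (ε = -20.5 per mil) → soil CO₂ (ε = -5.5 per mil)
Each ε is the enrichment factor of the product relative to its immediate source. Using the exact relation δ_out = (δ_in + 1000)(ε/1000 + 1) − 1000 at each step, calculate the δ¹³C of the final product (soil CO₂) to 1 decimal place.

-24.5 per mil

step 1: δ = (2.20 + 1000)·(-2.6/1000 + 1) − 1000 = -0.41 per mil
step 2: δ = (-0.41 + 1000)·(1.8/1000 + 1) − 1000 = 1.39 per mil
step 3: δ = (1.39 + 1000)·(-20.5/1000 + 1) − 1000 = -19.14 per mil
step 4: δ = (-19.14 + 1000)·(-5.5/1000 + 1) − 1000 = -24.53 per mil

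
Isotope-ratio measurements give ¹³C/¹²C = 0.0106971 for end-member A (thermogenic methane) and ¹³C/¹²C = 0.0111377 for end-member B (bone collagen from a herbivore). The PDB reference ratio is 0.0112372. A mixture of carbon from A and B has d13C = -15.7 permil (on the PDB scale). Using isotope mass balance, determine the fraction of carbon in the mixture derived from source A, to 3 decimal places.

δ_A = (0.0106971/0.0112372 − 1)×1000 = (0.951936 − 1)×1000 = -48.064 permil
δ_B = (0.0111377/0.0112372 − 1)×1000 = (0.991145 − 1)×1000 = -8.855 permil
f_A = (δ_mix − δ_B)/(δ_A − δ_B) = (-15.7 − (-8.855))/(-48.064 − (-8.855))
f_A = -6.845 / -39.209 = 0.1746

0.175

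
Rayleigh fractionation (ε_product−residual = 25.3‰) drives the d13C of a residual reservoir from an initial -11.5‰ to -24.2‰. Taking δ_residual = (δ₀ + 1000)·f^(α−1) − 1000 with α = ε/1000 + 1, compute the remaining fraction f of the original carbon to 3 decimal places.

α − 1 = ε/1000 = 0.0253
(δ_res + 1000)/(δ₀ + 1000) = (-24.2 + 1000)/(-11.5 + 1000) = 975.8/988.5 = 0.987152
f = 0.987152^(1/0.0253) = exp(ln(0.987152)/0.0253) = exp(-0.01293/0.0253)
f = exp(-0.5111) = 0.5998

0.600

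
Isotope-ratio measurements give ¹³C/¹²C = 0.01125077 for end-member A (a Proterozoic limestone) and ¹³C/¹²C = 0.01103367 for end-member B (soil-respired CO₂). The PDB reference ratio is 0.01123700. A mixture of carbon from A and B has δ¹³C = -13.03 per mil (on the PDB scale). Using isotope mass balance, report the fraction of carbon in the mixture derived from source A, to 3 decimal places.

δ_A = (0.01125077/0.01123700 − 1)×1000 = (1.001225 − 1)×1000 = 1.225 per mil
δ_B = (0.01103367/0.01123700 − 1)×1000 = (0.981905 − 1)×1000 = -18.095 per mil
f_A = (δ_mix − δ_B)/(δ_A − δ_B) = (-13.03 − (-18.095))/(1.225 − (-18.095))
f_A = 5.065 / 19.320 = 0.2621

0.262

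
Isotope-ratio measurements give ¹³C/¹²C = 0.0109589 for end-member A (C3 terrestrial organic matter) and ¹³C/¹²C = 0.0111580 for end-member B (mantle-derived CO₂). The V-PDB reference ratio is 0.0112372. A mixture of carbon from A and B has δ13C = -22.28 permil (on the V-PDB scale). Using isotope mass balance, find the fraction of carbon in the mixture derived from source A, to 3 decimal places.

0.860

δ_A = (0.0109589/0.0112372 − 1)×1000 = (0.975234 − 1)×1000 = -24.766 permil
δ_B = (0.0111580/0.0112372 − 1)×1000 = (0.992952 − 1)×1000 = -7.048 permil
f_A = (δ_mix − δ_B)/(δ_A − δ_B) = (-22.28 − (-7.048))/(-24.766 − (-7.048))
f_A = -15.232 / -17.718 = 0.8597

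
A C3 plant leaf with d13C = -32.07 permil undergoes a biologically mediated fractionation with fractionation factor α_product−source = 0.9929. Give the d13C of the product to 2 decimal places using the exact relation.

δ_product = (δ_source + 1000)·α − 1000
δ_product = (-32.07 + 1000) × 0.9929 − 1000
δ_product = 961.058 − 1000 = -38.942 permil

-38.94 permil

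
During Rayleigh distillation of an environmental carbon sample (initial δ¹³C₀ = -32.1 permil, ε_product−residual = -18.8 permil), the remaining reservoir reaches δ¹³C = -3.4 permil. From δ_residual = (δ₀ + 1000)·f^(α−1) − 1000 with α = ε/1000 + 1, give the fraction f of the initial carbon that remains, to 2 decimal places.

0.21

α − 1 = ε/1000 = -0.0188
(δ_res + 1000)/(δ₀ + 1000) = (-3.4 + 1000)/(-32.1 + 1000) = 996.6/967.9 = 1.029652
f = 1.029652^(1/-0.0188) = exp(ln(1.029652)/-0.0188) = exp(0.02922/-0.0188)
f = exp(-1.5543) = 0.2113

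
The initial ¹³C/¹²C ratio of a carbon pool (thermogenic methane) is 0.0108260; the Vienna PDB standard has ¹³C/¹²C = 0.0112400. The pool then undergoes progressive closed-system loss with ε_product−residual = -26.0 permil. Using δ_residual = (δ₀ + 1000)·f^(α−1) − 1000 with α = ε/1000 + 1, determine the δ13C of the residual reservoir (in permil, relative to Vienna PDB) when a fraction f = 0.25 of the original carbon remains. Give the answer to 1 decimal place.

δ₀ = (0.0108260/0.0112400 − 1)×1000 = (0.963167 − 1)×1000 = -36.833 permil
α − 1 = ε/1000 = -0.0260
f^(α−1) = 0.25^(-0.0260) = 1.036701
δ_res = (-36.833 + 1000) × 1.036701 − 1000 = 998.517 − 1000 = -1.48 permil

-1.5 permil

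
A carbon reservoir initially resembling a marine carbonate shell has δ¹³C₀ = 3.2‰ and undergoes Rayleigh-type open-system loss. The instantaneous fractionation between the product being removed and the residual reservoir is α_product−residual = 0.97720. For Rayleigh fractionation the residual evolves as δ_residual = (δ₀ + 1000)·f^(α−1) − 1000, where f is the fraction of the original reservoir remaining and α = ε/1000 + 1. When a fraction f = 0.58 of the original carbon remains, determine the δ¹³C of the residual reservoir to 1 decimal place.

15.7‰

Rayleigh residual: δ_res = (δ₀ + 1000)·f^(α−1) − 1000
α − 1 = -0.02280
f^(α−1) = 0.58^(-0.02280) = 1.012497
δ_res = (3.2 + 1000) × 1.012497 − 1000 = 1015.737 − 1000 = 15.74‰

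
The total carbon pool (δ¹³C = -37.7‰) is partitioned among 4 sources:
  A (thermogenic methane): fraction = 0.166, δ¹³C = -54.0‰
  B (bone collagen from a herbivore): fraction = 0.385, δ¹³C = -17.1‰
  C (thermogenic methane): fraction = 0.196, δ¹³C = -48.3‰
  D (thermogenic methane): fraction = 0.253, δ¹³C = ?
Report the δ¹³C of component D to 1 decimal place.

Isotope mass balance: δ_bulk = Σ fᵢ·δᵢ.
-37.7 = 0.166×(-54.0) + 0.385×(-17.1) + 0.196×(-48.3) + 0.253×δ_D
0.253·δ_D = -37.7 − (-25.014) = -12.686
δ_D = -12.686 / 0.253 = -50.14‰

-50.1‰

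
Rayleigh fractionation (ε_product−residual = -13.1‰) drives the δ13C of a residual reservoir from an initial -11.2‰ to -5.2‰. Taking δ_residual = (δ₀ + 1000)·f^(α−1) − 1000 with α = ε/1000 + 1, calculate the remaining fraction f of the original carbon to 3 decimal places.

0.630

α − 1 = ε/1000 = -0.0131
(δ_res + 1000)/(δ₀ + 1000) = (-5.2 + 1000)/(-11.2 + 1000) = 994.8/988.8 = 1.006068
f = 1.006068^(1/-0.0131) = exp(ln(1.006068)/-0.0131) = exp(0.00605/-0.0131)
f = exp(-0.4618) = 0.6301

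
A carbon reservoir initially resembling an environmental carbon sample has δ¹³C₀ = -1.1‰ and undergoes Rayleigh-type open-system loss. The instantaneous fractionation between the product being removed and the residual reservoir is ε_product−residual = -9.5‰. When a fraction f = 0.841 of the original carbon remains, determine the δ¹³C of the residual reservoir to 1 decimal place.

0.5‰

Rayleigh residual: δ_res = (δ₀ + 1000)·f^(α−1) − 1000
α = ε/1000 + 1 = 0.99050, so α − 1 = -0.00950
f^(α−1) = 0.841^(-0.00950) = 1.001646
δ_res = (-1.1 + 1000) × 1.001646 − 1000 = 1000.545 − 1000 = 0.54‰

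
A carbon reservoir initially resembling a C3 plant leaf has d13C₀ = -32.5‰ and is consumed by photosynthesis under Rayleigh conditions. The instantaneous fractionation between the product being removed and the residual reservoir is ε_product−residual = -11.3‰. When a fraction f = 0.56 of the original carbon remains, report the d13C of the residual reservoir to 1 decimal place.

-26.1‰

Rayleigh residual: δ_res = (δ₀ + 1000)·f^(α−1) − 1000
α = ε/1000 + 1 = 0.98870, so α − 1 = -0.01130
f^(α−1) = 0.56^(-0.01130) = 1.006573
δ_res = (-32.5 + 1000) × 1.006573 − 1000 = 973.860 − 1000 = -26.14‰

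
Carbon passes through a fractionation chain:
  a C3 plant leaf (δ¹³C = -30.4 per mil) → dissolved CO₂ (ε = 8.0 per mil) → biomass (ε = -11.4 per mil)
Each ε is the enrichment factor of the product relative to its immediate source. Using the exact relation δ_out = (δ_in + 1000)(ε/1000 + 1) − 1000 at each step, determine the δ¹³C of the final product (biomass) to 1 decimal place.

-33.8 per mil

step 1: δ = (-30.40 + 1000)·(8.0/1000 + 1) − 1000 = -22.64 per mil
step 2: δ = (-22.64 + 1000)·(-11.4/1000 + 1) − 1000 = -33.79 per mil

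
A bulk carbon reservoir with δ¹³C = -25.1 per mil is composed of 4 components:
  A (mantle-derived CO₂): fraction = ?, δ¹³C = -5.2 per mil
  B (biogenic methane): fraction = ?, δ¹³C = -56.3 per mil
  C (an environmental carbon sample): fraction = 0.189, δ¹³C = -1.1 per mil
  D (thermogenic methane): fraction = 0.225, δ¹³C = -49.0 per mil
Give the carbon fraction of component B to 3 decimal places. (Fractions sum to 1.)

0.212

Let f_B and f_A be the unknown fractions; fractions sum to 1 so f_B + f_A = 0.586.
Mass balance: Σ fᵢ·δᵢ = δ_bulk ⇒ f_B·(-56.3) + f_A·(-5.2) = -25.1 − (-11.233) = -13.867
Substitute f_A = 0.586 − f_B:
f_B·(-56.3 − -5.2) = -13.867 − 0.586×(-5.2) = -10.820
f_B = -10.820 / -51.1 = 0.2117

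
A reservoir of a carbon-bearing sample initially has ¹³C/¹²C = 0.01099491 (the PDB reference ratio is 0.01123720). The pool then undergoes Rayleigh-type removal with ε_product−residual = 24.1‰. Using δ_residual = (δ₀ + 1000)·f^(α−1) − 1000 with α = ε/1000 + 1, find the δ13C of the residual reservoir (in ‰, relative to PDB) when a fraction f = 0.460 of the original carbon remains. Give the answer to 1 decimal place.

δ₀ = (0.01099491/0.01123720 − 1)×1000 = (0.978439 − 1)×1000 = -21.561‰
α − 1 = ε/1000 = 0.0241
f^(α−1) = 0.460^(0.0241) = 0.981460
δ_res = (-21.561 + 1000) × 0.981460 − 1000 = 960.298 − 1000 = -39.70‰

-39.7‰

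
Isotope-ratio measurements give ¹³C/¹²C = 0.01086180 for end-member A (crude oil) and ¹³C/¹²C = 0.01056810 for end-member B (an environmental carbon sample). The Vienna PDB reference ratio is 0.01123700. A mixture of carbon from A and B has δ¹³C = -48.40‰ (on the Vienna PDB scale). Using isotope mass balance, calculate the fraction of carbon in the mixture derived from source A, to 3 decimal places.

0.426

δ_A = (0.01086180/0.01123700 − 1)×1000 = (0.966610 − 1)×1000 = -33.390‰
δ_B = (0.01056810/0.01123700 − 1)×1000 = (0.940473 − 1)×1000 = -59.527‰
f_A = (δ_mix − δ_B)/(δ_A − δ_B) = (-48.40 − (-59.527))/(-33.390 − (-59.527))
f_A = 11.127 / 26.137 = 0.4257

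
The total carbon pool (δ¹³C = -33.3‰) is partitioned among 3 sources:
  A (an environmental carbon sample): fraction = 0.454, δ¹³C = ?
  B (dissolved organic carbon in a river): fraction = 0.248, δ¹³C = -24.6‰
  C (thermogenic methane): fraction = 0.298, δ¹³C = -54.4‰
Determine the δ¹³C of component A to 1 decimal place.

Isotope mass balance: δ_bulk = Σ fᵢ·δᵢ.
-33.3 = 0.454×δ_A + 0.248×(-24.6) + 0.298×(-54.4)
0.454·δ_A = -33.3 − (-22.312) = -10.988
δ_A = -10.988 / 0.454 = -24.20‰

-24.2‰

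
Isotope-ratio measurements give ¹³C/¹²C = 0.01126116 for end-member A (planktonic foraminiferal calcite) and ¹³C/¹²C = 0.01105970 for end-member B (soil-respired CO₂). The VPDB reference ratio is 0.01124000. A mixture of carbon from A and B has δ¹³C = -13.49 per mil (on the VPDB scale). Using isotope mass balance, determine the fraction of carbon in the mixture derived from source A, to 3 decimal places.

δ_A = (0.01126116/0.01124000 − 1)×1000 = (1.001883 − 1)×1000 = 1.883 per mil
δ_B = (0.01105970/0.01124000 − 1)×1000 = (0.983959 − 1)×1000 = -16.041 per mil
f_A = (δ_mix − δ_B)/(δ_A − δ_B) = (-13.49 − (-16.041))/(1.883 − (-16.041))
f_A = 2.551 / 17.923 = 0.1423

0.142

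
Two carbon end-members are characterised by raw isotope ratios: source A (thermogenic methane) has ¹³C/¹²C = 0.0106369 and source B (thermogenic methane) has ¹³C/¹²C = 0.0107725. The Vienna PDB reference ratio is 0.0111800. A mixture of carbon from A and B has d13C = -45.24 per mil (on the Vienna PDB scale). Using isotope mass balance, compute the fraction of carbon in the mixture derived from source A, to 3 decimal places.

0.725

δ_A = (0.0106369/0.0111800 − 1)×1000 = (0.951422 − 1)×1000 = -48.578 per mil
δ_B = (0.0107725/0.0111800 − 1)×1000 = (0.963551 − 1)×1000 = -36.449 per mil
f_A = (δ_mix − δ_B)/(δ_A − δ_B) = (-45.24 − (-36.449))/(-48.578 − (-36.449))
f_A = -8.791 / -12.129 = 0.7248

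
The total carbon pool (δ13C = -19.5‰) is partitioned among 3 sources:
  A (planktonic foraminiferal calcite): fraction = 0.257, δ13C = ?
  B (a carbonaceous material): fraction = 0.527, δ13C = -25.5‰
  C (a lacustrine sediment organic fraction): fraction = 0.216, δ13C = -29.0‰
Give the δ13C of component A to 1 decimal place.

Isotope mass balance: δ_bulk = Σ fᵢ·δᵢ.
-19.5 = 0.257×δ_A + 0.527×(-25.5) + 0.216×(-29.0)
0.257·δ_A = -19.5 − (-19.703) = 0.203
δ_A = 0.203 / 0.257 = 0.79‰

0.8‰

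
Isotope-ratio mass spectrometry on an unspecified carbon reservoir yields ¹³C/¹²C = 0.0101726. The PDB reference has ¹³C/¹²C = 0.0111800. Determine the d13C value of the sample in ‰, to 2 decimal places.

-90.11‰

d13C = (R_sample / R_standard − 1) × 1000
R_sample / R_standard = 0.0101726 / 0.0111800 = 0.909893
d13C = (0.909893 − 1) × 1000 = -90.107‰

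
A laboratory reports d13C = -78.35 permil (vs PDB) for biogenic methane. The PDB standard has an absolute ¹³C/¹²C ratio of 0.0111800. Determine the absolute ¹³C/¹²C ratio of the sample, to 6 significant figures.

0.0103040

R_sample = R_standard × (d13C/1000 + 1)
R_sample = 0.0111800 × (-78.35/1000 + 1) = 0.0111800 × 0.921650
R_sample = 0.0103040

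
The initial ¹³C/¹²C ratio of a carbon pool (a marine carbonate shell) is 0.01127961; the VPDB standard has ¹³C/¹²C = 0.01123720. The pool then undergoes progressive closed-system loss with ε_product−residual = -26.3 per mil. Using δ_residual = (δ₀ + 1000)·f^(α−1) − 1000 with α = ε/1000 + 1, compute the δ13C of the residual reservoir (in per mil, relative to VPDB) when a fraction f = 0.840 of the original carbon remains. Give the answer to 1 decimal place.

8.4 per mil

δ₀ = (0.01127961/0.01123720 − 1)×1000 = (1.003774 − 1)×1000 = 3.774 per mil
α − 1 = ε/1000 = -0.0263
f^(α−1) = 0.840^(-0.0263) = 1.004596
δ_res = (3.774 + 1000) × 1.004596 − 1000 = 1008.387 − 1000 = 8.39 per mil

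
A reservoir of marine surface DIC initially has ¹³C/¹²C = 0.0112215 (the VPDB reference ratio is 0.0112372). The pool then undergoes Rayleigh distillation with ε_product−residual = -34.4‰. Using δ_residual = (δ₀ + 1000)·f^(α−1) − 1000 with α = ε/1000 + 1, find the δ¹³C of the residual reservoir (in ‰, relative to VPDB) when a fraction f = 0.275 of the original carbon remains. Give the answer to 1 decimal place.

δ₀ = (0.0112215/0.0112372 − 1)×1000 = (0.998603 − 1)×1000 = -1.397‰
α − 1 = ε/1000 = -0.0344
f^(α−1) = 0.275^(-0.0344) = 1.045411
δ_res = (-1.397 + 1000) × 1.045411 − 1000 = 1043.950 − 1000 = 43.95‰

44.0‰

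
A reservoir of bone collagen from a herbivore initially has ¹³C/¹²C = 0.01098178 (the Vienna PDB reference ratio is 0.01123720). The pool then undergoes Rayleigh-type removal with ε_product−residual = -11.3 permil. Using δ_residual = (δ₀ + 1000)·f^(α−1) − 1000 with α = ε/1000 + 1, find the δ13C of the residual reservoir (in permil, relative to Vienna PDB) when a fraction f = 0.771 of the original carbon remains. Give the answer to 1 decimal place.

-19.9 permil

δ₀ = (0.01098178/0.01123720 − 1)×1000 = (0.977270 − 1)×1000 = -22.730 permil
α − 1 = ε/1000 = -0.0113
f^(α−1) = 0.771^(-0.0113) = 1.002943
δ_res = (-22.730 + 1000) × 1.002943 − 1000 = 980.146 − 1000 = -19.85 permil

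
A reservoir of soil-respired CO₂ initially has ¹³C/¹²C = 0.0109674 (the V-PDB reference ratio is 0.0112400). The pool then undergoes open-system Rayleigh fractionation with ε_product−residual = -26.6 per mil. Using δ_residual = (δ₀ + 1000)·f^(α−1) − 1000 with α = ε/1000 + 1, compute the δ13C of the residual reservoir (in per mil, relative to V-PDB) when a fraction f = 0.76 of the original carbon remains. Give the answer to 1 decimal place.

-17.1 per mil

δ₀ = (0.0109674/0.0112400 − 1)×1000 = (0.975747 − 1)×1000 = -24.253 per mil
α − 1 = ε/1000 = -0.0266
f^(α−1) = 0.76^(-0.0266) = 1.007327
δ_res = (-24.253 + 1000) × 1.007327 − 1000 = 982.896 − 1000 = -17.10 per mil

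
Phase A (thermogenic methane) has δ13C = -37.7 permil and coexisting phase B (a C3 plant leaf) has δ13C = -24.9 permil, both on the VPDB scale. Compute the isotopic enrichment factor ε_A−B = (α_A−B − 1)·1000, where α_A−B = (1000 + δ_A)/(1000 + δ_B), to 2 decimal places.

α_A−B = (1000 + -37.7) / (1000 + -24.9) = 962.3 / 975.1 = 0.986873
ε_A−B = (0.986873 − 1) × 1000 = -13.127 permil
(The approximation ε ≈ δ_A − δ_B would give -12.8 permil.)

-13.13 permil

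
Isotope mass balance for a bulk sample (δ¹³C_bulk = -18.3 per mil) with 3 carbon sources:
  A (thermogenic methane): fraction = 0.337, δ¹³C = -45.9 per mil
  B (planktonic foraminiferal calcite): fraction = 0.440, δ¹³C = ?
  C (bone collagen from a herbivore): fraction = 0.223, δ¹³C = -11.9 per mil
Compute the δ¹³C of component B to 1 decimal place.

Isotope mass balance: δ_bulk = Σ fᵢ·δᵢ.
-18.3 = 0.337×(-45.9) + 0.440×δ_B + 0.223×(-11.9)
0.440·δ_B = -18.3 − (-18.122) = -0.178
δ_B = -0.178 / 0.440 = -0.40 per mil

-0.4 per mil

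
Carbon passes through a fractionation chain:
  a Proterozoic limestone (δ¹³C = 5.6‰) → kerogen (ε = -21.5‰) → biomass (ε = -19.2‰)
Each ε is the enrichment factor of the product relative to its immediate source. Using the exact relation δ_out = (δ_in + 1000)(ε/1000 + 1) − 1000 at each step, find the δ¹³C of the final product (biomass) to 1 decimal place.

step 1: δ = (5.60 + 1000)·(-21.5/1000 + 1) − 1000 = -16.02‰
step 2: δ = (-16.02 + 1000)·(-19.2/1000 + 1) − 1000 = -34.91‰

-34.9‰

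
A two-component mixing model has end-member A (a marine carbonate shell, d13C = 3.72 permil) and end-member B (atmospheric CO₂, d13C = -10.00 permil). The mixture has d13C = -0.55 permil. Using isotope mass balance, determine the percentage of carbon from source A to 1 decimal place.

68.9%

δ_mix = f_A·δ_A + (1 − f_A)·δ_B  ⇒  f_A = (δ_mix − δ_B)/(δ_A − δ_B)
f_A = (-0.55 − (-10.00)) / (3.72 − (-10.00))
f_A = 9.45 / 13.72 = 0.6888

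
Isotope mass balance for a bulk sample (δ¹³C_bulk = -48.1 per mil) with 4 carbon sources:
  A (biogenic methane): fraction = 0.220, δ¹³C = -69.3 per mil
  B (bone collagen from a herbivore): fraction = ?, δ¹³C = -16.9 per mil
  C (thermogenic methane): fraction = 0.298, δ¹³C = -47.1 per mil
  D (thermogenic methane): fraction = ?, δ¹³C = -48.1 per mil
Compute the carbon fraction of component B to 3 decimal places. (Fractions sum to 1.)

Let f_B and f_D be the unknown fractions; fractions sum to 1 so f_B + f_D = 0.482.
Mass balance: Σ fᵢ·δᵢ = δ_bulk ⇒ f_B·(-16.9) + f_D·(-48.1) = -48.1 − (-29.282) = -18.818
Substitute f_D = 0.482 − f_B:
f_B·(-16.9 − -48.1) = -18.818 − 0.482×(-48.1) = 4.366
f_B = 4.366 / 31.2 = 0.1399

0.140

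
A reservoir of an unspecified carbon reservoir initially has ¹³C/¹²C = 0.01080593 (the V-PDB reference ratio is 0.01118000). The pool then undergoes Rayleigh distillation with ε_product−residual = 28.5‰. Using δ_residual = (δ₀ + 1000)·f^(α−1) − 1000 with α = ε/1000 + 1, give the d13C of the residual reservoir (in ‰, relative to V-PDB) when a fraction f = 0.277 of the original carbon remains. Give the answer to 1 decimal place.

δ₀ = (0.01080593/0.01118000 − 1)×1000 = (0.966541 − 1)×1000 = -33.459‰
α − 1 = ε/1000 = 0.0285
f^(α−1) = 0.277^(0.0285) = 0.964075
δ_res = (-33.459 + 1000) × 0.964075 − 1000 = 931.818 − 1000 = -68.18‰

-68.2‰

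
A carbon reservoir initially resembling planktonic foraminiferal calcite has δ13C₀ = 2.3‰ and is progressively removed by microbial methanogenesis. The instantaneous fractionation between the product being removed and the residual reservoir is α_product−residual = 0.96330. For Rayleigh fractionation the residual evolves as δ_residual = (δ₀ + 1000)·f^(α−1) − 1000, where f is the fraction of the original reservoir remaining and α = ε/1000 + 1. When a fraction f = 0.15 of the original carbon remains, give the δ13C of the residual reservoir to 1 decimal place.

Rayleigh residual: δ_res = (δ₀ + 1000)·f^(α−1) − 1000
α − 1 = -0.03670
f^(α−1) = 0.15^(-0.03670) = 1.072105
δ_res = (2.3 + 1000) × 1.072105 − 1000 = 1074.571 − 1000 = 74.57‰

74.6‰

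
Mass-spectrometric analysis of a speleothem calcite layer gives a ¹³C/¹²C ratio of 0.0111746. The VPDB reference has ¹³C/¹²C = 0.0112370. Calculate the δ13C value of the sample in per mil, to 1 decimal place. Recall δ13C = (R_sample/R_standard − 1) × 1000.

δ13C = (R_sample / R_standard − 1) × 1000
R_sample / R_standard = 0.0111746 / 0.0112370 = 0.994447
δ13C = (0.994447 − 1) × 1000 = -5.55 per mil

-5.6 per mil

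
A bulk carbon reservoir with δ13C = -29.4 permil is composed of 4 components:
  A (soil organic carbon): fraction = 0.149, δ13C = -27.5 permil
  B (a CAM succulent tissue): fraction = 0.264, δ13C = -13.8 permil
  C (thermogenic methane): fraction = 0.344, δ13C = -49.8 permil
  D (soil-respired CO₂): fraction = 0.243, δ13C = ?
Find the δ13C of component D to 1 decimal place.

-18.6 permil

Isotope mass balance: δ_bulk = Σ fᵢ·δᵢ.
-29.4 = 0.149×(-27.5) + 0.264×(-13.8) + 0.344×(-49.8) + 0.243×δ_D
0.243·δ_D = -29.4 − (-24.872) = -4.528
δ_D = -4.528 / 0.243 = -18.63 permil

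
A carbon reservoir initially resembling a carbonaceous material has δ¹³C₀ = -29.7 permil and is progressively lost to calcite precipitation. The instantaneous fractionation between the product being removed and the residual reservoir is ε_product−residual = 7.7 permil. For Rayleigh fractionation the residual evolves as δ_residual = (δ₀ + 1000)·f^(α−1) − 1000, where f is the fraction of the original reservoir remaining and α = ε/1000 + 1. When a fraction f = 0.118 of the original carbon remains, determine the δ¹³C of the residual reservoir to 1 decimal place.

Rayleigh residual: δ_res = (δ₀ + 1000)·f^(α−1) − 1000
α = ε/1000 + 1 = 1.00770, so α − 1 = 0.00770
f^(α−1) = 0.118^(0.00770) = 0.983679
δ_res = (-29.7 + 1000) × 0.983679 − 1000 = 954.464 − 1000 = -45.54 permil

-45.5 permil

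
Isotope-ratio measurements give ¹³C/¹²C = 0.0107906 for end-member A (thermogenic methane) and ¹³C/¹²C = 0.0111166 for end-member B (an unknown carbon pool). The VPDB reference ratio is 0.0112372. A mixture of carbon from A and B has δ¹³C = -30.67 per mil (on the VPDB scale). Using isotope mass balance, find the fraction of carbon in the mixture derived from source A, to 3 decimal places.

δ_A = (0.0107906/0.0112372 − 1)×1000 = (0.960257 − 1)×1000 = -39.743 per mil
δ_B = (0.0111166/0.0112372 − 1)×1000 = (0.989268 − 1)×1000 = -10.732 per mil
f_A = (δ_mix − δ_B)/(δ_A − δ_B) = (-30.67 − (-10.732))/(-39.743 − (-10.732))
f_A = -19.938 / -29.011 = 0.6873

0.687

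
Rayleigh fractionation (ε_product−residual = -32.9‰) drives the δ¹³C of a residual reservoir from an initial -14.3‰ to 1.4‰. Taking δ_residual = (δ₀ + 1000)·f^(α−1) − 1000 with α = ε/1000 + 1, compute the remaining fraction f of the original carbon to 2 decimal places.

α − 1 = ε/1000 = -0.0329
(δ_res + 1000)/(δ₀ + 1000) = (1.4 + 1000)/(-14.3 + 1000) = 1001.4/985.7 = 1.015928
f = 1.015928^(1/-0.0329) = exp(ln(1.015928)/-0.0329) = exp(0.01580/-0.0329)
f = exp(-0.4803) = 0.6186

0.62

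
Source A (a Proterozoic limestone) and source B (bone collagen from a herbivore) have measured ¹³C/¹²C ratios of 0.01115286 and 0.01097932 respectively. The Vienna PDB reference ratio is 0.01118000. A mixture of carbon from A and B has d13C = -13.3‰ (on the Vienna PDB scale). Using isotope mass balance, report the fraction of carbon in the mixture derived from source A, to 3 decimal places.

0.300

δ_A = (0.01115286/0.01118000 − 1)×1000 = (0.997572 − 1)×1000 = -2.428‰
δ_B = (0.01097932/0.01118000 − 1)×1000 = (0.982050 − 1)×1000 = -17.950‰
f_A = (δ_mix − δ_B)/(δ_A − δ_B) = (-13.3 − (-17.950))/(-2.428 − (-17.950))
f_A = 4.650 / 15.522 = 0.2996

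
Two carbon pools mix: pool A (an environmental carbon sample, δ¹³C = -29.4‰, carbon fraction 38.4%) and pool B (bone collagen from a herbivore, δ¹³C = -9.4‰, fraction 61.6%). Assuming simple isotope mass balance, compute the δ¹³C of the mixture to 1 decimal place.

-17.1‰

δ_mix = f_A·δ_A + f_B·δ_B
δ_mix = 0.384 × (-29.4) + 0.616 × (-9.4)
δ_mix = -11.29 + -5.79 = -17.08‰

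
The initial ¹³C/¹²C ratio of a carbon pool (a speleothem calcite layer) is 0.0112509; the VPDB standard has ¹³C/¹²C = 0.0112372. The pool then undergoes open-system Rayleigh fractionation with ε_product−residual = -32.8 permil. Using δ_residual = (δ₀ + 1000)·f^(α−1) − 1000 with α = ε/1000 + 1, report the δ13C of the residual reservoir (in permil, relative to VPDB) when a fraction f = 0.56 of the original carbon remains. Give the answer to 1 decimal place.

δ₀ = (0.0112509/0.0112372 − 1)×1000 = (1.001219 − 1)×1000 = 1.219 permil
α − 1 = ε/1000 = -0.0328
f^(α−1) = 0.56^(-0.0328) = 1.019200
δ_res = (1.219 + 1000) × 1.019200 − 1000 = 1020.443 − 1000 = 20.44 permil

20.4 permil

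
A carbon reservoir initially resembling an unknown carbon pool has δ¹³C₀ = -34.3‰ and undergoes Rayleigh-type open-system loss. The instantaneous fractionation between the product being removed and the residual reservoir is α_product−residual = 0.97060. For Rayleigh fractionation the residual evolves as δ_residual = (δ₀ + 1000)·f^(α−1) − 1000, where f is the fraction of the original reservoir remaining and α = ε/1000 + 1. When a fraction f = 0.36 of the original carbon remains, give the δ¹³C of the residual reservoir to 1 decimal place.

Rayleigh residual: δ_res = (δ₀ + 1000)·f^(α−1) − 1000
α − 1 = -0.02940
f^(α−1) = 0.36^(-0.02940) = 1.030492
δ_res = (-34.3 + 1000) × 1.030492 − 1000 = 995.146 − 1000 = -4.85‰

-4.9‰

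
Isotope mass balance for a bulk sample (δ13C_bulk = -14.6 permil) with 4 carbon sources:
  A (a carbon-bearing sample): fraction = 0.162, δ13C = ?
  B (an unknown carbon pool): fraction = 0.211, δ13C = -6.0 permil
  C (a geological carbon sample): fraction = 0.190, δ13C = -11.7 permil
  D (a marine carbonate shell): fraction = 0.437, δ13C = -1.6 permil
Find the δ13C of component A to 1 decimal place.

Isotope mass balance: δ_bulk = Σ fᵢ·δᵢ.
-14.6 = 0.162×δ_A + 0.211×(-6.0) + 0.190×(-11.7) + 0.437×(-1.6)
0.162·δ_A = -14.6 − (-4.188) = -10.412
δ_A = -10.412 / 0.162 = -64.27 permil

-64.3 permil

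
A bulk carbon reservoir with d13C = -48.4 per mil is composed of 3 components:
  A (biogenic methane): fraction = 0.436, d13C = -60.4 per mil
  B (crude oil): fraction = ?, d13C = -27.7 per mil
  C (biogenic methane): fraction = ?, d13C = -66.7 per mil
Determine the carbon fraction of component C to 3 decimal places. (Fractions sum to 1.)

0.165

Let f_C and f_B be the unknown fractions; fractions sum to 1 so f_C + f_B = 0.564.
Mass balance: Σ fᵢ·δᵢ = δ_bulk ⇒ f_C·(-66.7) + f_B·(-27.7) = -48.4 − (-26.334) = -22.066
Substitute f_B = 0.564 − f_C:
f_C·(-66.7 − -27.7) = -22.066 − 0.564×(-27.7) = -6.443
f_C = -6.443 / -39.0 = 0.1652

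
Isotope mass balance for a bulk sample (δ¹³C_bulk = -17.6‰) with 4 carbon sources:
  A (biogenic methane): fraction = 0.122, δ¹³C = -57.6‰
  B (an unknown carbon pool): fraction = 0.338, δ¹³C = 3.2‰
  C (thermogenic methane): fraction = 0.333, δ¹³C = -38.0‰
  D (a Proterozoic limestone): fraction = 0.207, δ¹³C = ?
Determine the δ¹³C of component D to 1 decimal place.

4.8‰

Isotope mass balance: δ_bulk = Σ fᵢ·δᵢ.
-17.6 = 0.122×(-57.6) + 0.338×(3.2) + 0.333×(-38.0) + 0.207×δ_D
0.207·δ_D = -17.6 − (-18.600) = 1.000
δ_D = 1.000 / 0.207 = 4.83‰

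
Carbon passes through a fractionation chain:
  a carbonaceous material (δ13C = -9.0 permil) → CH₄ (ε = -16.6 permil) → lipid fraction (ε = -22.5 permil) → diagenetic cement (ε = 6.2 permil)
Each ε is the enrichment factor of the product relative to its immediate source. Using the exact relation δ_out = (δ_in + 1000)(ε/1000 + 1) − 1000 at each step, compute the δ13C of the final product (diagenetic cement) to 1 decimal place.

step 1: δ = (-9.00 + 1000)·(-16.6/1000 + 1) − 1000 = -25.45 permil
step 2: δ = (-25.45 + 1000)·(-22.5/1000 + 1) − 1000 = -47.38 permil
step 3: δ = (-47.38 + 1000)·(6.2/1000 + 1) − 1000 = -41.47 permil

-41.5 permil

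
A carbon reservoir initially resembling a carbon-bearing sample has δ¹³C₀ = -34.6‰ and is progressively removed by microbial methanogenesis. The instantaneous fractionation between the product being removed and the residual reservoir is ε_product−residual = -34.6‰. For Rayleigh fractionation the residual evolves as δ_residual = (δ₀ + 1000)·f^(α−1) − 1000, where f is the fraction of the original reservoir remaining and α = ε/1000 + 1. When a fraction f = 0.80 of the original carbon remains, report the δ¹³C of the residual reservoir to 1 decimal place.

Rayleigh residual: δ_res = (δ₀ + 1000)·f^(α−1) − 1000
α = ε/1000 + 1 = 0.96540, so α − 1 = -0.03460
f^(α−1) = 0.80^(-0.03460) = 1.007751
δ_res = (-34.6 + 1000) × 1.007751 − 1000 = 972.882 − 1000 = -27.12‰

-27.1‰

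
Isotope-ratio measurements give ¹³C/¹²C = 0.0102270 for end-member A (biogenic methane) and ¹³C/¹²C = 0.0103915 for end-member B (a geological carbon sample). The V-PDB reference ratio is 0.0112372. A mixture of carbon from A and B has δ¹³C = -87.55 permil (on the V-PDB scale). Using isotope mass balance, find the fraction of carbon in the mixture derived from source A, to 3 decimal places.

δ_A = (0.0102270/0.0112372 − 1)×1000 = (0.910102 − 1)×1000 = -89.898 permil
δ_B = (0.0103915/0.0112372 − 1)×1000 = (0.924741 − 1)×1000 = -75.259 permil
f_A = (δ_mix − δ_B)/(δ_A − δ_B) = (-87.55 − (-75.259))/(-89.898 − (-75.259))
f_A = -12.291 / -14.639 = 0.8396

0.840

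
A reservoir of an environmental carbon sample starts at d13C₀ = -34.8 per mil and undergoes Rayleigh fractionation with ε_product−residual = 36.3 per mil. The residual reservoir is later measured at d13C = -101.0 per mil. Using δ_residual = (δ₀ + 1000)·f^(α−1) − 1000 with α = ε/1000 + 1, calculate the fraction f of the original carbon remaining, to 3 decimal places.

α − 1 = ε/1000 = 0.0363
(δ_res + 1000)/(δ₀ + 1000) = (-101.0 + 1000)/(-34.8 + 1000) = 899.0/965.2 = 0.931413
f = 0.931413^(1/0.0363) = exp(ln(0.931413)/0.0363) = exp(-0.07105/0.0363)
f = exp(-1.9574) = 0.1412

0.141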